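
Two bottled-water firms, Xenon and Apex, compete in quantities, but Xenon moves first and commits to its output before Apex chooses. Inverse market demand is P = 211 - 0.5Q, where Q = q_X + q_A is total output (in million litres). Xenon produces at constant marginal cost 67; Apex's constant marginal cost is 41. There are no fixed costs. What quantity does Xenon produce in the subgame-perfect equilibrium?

The follower Apex best-responds to any q_X: π_A = (211 - 0.5Q)q_A - 41q_A.
∂π_A/∂q_A = 170 - (1/2)q_X - q_A = 0 gives the reaction function q_A = (170 - (1/2)q_X).
The leader anticipates this reaction. Substituting into P = 211 - 0.5Q gives P = 126 - (1/4)q_X, so π_X = (126 - (1/4)q_X)q_X - 67q_X.
Maximising: ∂π_X/∂q_X = 59 - (1/2)q_X = 0, giving q_X = 118.
Then q_A = (170 - (1/2)·118) = 111.

118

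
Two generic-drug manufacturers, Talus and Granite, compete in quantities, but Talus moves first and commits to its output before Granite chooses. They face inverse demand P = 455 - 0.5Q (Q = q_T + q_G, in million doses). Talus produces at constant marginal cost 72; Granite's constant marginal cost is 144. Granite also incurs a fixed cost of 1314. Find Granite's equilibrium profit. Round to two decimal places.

2172.13

The follower Granite best-responds to any q_T: π_G = (455 - 0.5Q)q_G - 144q_G.
∂π_G/∂q_G = 311 - (1/2)q_T - q_G = 0 gives the reaction function q_G = (311 - (1/2)q_T).
Talus substitutes q_G(q_T) into its own profit: π_T = q_T(455 - (1/2)q_T - (311 - (1/2)q_T)/2) - 72q_T = (599/2 - (1/4)q_T)q_T - 72q_T.
Leader FOC: 455/2 - (1/2)q_T = 0, so q_T = 455.
Then q_G = (311 - (1/2)·455) = 167/2.
Price P = 455 - (1/2)·(1077/2) = 743/4.
Granite's profit: (743/4 - 144)·(167/2) - 1314 = 2172.1250.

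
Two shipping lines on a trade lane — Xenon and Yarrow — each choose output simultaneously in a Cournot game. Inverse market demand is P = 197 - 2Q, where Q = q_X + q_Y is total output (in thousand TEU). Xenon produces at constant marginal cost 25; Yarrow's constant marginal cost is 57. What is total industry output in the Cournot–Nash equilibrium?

Xenon's profit: π_X = (197 - 2Q)q_X - (25q_X). Setting ∂π_X/∂q_X = 0: 172 - 4q_X - 2(q_Y) = 0.
Yarrow's first-order condition: 140 - 4q_Y - 2(q_X) = 0.
So q_X = (172 - 2q_Y)/4 and q_Y = (140 - 2q_X)/4.
Substituting one into the other gives q_X = 34 and q_Y = 18.
Total output Q = 34 + 18 = 52.

52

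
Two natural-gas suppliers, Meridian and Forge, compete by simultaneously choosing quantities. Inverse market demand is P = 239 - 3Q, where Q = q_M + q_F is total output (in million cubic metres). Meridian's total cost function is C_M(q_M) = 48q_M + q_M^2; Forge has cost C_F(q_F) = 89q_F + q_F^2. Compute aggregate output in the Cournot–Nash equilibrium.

Meridian's profit: π_M = (239 - 3Q)q_M - (48q_M + q_M²). Setting ∂π_M/∂q_M = 0: 191 - 8q_M - 3(q_F) = 0.
Forge's profit: π_F = (239 - 3Q)q_F - (89q_F + q_F²). Setting ∂π_F/∂q_F = 0: 150 - 8q_F - 3(q_M) = 0.
Best responses: q_M = (191 - 3q_F)/8, q_F = (150 - 3q_M)/8.
Solving the pair: q_M = 98/5, q_F = 57/5.
Total output Q = 98/5 + 57/5 = 31.

31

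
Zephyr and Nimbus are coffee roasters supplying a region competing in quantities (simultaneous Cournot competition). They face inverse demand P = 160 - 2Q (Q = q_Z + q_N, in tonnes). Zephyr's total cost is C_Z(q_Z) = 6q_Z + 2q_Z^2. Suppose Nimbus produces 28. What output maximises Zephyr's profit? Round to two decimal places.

With the rival's output fixed at 28, Zephyr's profit is π_Z = (160 - 2·28 - 2q_Z)q_Z - (6q_Z + 2q_Z²) = (104 - 2q_Z)q_Z - (6q_Z + 2q_Z²).
∂π_Z/∂q_Z = 98 - 8q_Z = 0, so q_Z = 49/4.

12.25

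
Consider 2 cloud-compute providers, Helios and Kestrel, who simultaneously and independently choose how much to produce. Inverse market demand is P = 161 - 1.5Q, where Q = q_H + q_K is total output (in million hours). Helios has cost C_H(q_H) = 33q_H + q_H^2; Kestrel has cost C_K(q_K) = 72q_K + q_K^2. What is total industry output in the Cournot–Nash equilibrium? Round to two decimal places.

Helios's profit: π_H = (161 - 1.5Q)q_H - (33q_H + q_H²). Setting ∂π_H/∂q_H = 0: 128 - 5q_H - (3/2)(q_K) = 0.
Kestrel's profit: π_K = (161 - 1.5Q)q_K - (72q_K + q_K²). Setting ∂π_K/∂q_K = 0: 89 - 5q_K - (3/2)(q_H) = 0.
So q_H = (128 - (3/2)q_K)/5 and q_K = (89 - (3/2)q_H)/5.
Solving the pair: q_H = 22.2637, q_K = 1012/91.
Total output Q = 22.2637 + 1012/91 = 434/13.

33.38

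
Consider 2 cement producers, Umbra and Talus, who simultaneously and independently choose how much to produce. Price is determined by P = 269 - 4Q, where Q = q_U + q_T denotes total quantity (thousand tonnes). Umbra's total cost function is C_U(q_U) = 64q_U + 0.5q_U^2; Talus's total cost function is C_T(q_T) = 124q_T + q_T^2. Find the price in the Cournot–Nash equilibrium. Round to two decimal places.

Umbra's profit: π_U = (269 - 4Q)q_U - (64q_U + (1/2)q_U²). Setting ∂π_U/∂q_U = 0: 205 - 9q_U - 4(q_T) = 0.
Talus's profit: π_T = (269 - 4Q)q_T - (124q_T + q_T²). Setting ∂π_T/∂q_T = 0: 145 - 10q_T - 4(q_U) = 0.
So q_U = (205 - 4q_T)/9 and q_T = (145 - 4q_U)/10.
Substituting one into the other gives q_U = 735/37 and q_T = 485/74.
Total output Q = 1955/74, so price P = 269 - 4·(1955/74) = 163.3243.

163.32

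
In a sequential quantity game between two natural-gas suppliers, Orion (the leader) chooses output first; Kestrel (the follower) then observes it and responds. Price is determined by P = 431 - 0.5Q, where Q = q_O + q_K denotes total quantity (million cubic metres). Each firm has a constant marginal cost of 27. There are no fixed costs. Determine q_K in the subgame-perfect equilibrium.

202

The follower Kestrel best-responds to any q_O: π_K = (431 - 0.5Q)q_K - 27q_K.
Follower FOC: 404 - (1/2)q_O - q_K = 0, so q_K(q_O) = (404 - (1/2)q_O).
The leader anticipates this reaction. Substituting into P = 431 - 0.5Q gives P = 229 - (1/4)q_O, so π_O = (229 - (1/4)q_O)q_O - 27q_O.
The leader's first-order condition 202 - (1/2)q_O = 0 yields q_O = 404.
Then q_K = (404 - (1/2)·404) = 202.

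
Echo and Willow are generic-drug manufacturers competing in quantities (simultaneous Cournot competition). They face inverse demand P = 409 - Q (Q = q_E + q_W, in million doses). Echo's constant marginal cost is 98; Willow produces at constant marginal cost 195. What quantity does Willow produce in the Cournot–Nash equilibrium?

Echo's profit: π_E = (409 - Q)q_E - (98q_E). Setting ∂π_E/∂q_E = 0: 311 - 2q_E - (q_W) = 0.
Willow's first-order condition: 214 - 2q_W - (q_E) = 0.
Rearranging gives the reaction functions q_E = (311 - q_W)/2 and q_W = (214 - q_E)/2.
Solving the pair: q_E = 136, q_W = 39.

39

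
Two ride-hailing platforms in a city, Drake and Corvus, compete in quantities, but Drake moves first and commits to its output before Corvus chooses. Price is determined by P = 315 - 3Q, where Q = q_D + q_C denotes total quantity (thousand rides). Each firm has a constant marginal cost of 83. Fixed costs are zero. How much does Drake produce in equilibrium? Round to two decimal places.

The follower Corvus best-responds to any q_D: π_C = (315 - 3Q)q_C - 83q_C.
∂π_C/∂q_C = 232 - 3q_D - 6q_C = 0 gives the reaction function q_C = (232 - 3q_D)/6.
Drake substitutes q_C(q_D) into its own profit: π_D = q_D(315 - 3q_D - (232 - 3q_D)/2) - 83q_D = (199 - (3/2)q_D)q_D - 83q_D.
Leader FOC: 116 - 3q_D = 0, so q_D = 116/3.
Then q_C = (232 - 3·(116/3))/6 = 58/3.

38.67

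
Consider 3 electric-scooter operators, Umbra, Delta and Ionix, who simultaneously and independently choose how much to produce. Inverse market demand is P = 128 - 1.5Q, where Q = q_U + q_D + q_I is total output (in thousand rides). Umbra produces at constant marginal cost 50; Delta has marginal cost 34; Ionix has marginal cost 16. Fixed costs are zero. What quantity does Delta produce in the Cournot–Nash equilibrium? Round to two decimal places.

Umbra's profit: π_U = (128 - 1.5Q)q_U - (50q_U). Setting ∂π_U/∂q_U = 0: 78 - 3q_U - (3/2)(q_D + q_I) = 0.
Delta's first-order condition: 94 - 3q_D - (3/2)(q_U + q_I) = 0.
Ionix's profit: π_I = (128 - 1.5Q)q_I - (16q_I). Setting ∂π_I/∂q_I = 0: 112 - 3q_I - (3/2)(q_U + q_D) = 0.
Summing all 3 equations gives 284 − 6Q = 0, hence Q = 142/3.
Back-substituting: q_U = (78 − 71)/(3/2) = 14/3, q_D = (94 − 71)/(3/2) = 46/3, q_I = (112 − 71)/(3/2) = 82/3.

15.33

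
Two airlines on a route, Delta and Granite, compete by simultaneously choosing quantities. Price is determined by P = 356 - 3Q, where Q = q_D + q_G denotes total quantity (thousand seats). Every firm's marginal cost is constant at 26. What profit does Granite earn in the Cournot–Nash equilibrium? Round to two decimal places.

Each firm earns π_i = (356 - 3Q)q_i - 26q_i.
First-order condition (treating rivals' output as given): 330 - 6q_i - 3q_j = 0.
By symmetry each firm produces the same amount; substituting q_j = q_i yields q_i = 330/9 = 110/3.
Price P = 356 - 3·(220/3) = 136.
Granite's profit: (136 - 26)·(110/3) = 4033.3333.

4033.33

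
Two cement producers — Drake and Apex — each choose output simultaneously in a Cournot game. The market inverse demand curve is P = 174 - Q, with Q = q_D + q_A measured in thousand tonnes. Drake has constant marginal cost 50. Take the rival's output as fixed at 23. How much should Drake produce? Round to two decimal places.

With the rival's output fixed at 23, Drake's profit is π_D = (174 - 23 - q_D)q_D - (50q_D) = (151 - q_D)q_D - (50q_D).
∂π_D/∂q_D = 101 - 2q_D = 0, so q_D = 101/2.

50.50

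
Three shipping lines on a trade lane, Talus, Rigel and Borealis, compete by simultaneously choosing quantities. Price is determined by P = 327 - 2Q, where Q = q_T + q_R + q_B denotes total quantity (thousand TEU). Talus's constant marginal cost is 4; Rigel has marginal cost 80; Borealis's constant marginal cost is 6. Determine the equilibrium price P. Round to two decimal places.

104.25

Talus's profit: π_T = (327 - 2Q)q_T - (4q_T). Setting ∂π_T/∂q_T = 0: 323 - 4q_T - 2(q_R + q_B) = 0.
Rigel's first-order condition: 247 - 4q_R - 2(q_T + q_B) = 0.
Borealis's first-order condition: 321 - 4q_B - 2(q_T + q_R) = 0.
Summing all 3 equations gives 891 − 8Q = 0, hence Q = 891/8.
Back-substituting: q_T = (323 − 891/4)/2 = 401/8, q_R = (247 − 891/4)/2 = 97/8, q_B = (321 − 891/4)/2 = 393/8.
Total output Q = 891/8, so price P = 327 - 2·(891/8) = 417/4.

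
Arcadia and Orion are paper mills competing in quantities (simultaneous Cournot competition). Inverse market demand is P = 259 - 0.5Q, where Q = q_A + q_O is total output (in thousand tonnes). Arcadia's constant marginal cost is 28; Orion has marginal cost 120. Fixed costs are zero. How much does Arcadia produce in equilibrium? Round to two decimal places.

215.33

Arcadia's profit: π_A = (259 - 0.5Q)q_A - (28q_A). Setting ∂π_A/∂q_A = 0: 231 - q_A - (1/2)(q_O) = 0.
Orion's profit: π_O = (259 - 0.5Q)q_O - (120q_O). Setting ∂π_O/∂q_O = 0: 139 - q_O - (1/2)(q_A) = 0.
So q_A = (231 - (1/2)q_O) and q_O = (139 - (1/2)q_A).
Substituting one into the other gives q_A = 646/3 and q_O = 94/3.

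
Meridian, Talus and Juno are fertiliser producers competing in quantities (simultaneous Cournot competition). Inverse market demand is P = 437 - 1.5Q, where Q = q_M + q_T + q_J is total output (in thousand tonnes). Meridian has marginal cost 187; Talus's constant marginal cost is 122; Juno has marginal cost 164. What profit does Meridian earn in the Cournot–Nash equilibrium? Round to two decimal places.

1093.50

Meridian's profit: π_M = (437 - 1.5Q)q_M - (187q_M). Setting ∂π_M/∂q_M = 0: 250 - 3q_M - (3/2)(q_T + q_J) = 0.
Talus's first-order condition: 315 - 3q_T - (3/2)(q_M + q_J) = 0.
Juno's profit: π_J = (437 - 1.5Q)q_J - (164q_J). Setting ∂π_J/∂q_J = 0: 273 - 3q_J - (3/2)(q_M + q_T) = 0.
Summing all 3 equations gives 838 − 6Q = 0, hence Q = 419/3.
Back-substituting: q_M = (250 − 419/2)/(3/2) = 27, q_T = (315 − 419/2)/(3/2) = 211/3, q_J = (273 − 419/2)/(3/2) = 127/3.
Price P = 437 - (3/2)·(419/3) = 455/2.
Meridian's profit: (455/2 - 187)·27 = 1093.5000.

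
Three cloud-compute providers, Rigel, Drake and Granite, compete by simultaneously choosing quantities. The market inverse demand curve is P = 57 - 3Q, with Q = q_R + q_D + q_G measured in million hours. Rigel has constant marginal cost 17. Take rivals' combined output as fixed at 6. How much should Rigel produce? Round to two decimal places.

3.67

With rivals' combined output fixed at 6, Rigel's profit is π_R = (57 - 3·6 - 3q_R)q_R - (17q_R) = (39 - 3q_R)q_R - (17q_R).
∂π_R/∂q_R = 22 - 6q_R = 0, so q_R = 11/3.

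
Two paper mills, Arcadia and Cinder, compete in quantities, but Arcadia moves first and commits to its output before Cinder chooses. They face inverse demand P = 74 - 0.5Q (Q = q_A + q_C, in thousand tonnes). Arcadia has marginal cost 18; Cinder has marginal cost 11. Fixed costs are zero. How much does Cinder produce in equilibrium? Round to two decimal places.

38.50

The follower Cinder best-responds to any q_A: π_C = (74 - 0.5Q)q_C - 11q_C.
Follower FOC: 63 - (1/2)q_A - q_C = 0, so q_C(q_A) = (63 - (1/2)q_A).
The leader anticipates this reaction. Substituting into P = 74 - 0.5Q gives P = 85/2 - (1/4)q_A, so π_A = (85/2 - (1/4)q_A)q_A - 18q_A.
Leader FOC: 49/2 - (1/2)q_A = 0, so q_A = 49.
Then q_C = (63 - (1/2)·49) = 77/2.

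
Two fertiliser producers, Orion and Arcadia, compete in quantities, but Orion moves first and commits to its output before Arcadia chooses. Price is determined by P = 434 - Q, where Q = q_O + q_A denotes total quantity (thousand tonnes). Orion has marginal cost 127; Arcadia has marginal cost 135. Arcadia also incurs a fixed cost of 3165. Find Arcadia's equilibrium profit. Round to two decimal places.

1840.56

Solve by backward induction. Given q_O, the follower Arcadia maximises π_A = (434 - q_O - q_A)q_A - 135q_A.
∂π_A/∂q_A = 299 - q_O - 2q_A = 0 gives the reaction function q_A = (299 - q_O)/2.
Orion substitutes q_A(q_O) into its own profit: π_O = q_O(434 - q_O - (299 - q_O)/2) - 127q_O = (569/2 - (1/2)q_O)q_O - 127q_O.
The leader's first-order condition 315/2 - q_O = 0 yields q_O = 315/2.
Then q_A = (299 - 315/2)/2 = 283/4.
Price P = 434 - 913/4 = 823/4.
Arcadia's profit: (823/4 - 135)·(283/4) - 3165 = 1840.5625.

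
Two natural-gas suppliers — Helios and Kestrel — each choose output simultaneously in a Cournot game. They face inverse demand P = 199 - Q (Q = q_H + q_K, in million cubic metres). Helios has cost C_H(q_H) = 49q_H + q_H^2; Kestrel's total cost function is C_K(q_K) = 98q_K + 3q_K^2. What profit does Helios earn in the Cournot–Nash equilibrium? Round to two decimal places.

Helios's profit: π_H = (199 - Q)q_H - (49q_H + q_H²). Setting ∂π_H/∂q_H = 0: 150 - 4q_H - (q_K) = 0.
Kestrel's profit: π_K = (199 - Q)q_K - (98q_K + 3q_K²). Setting ∂π_K/∂q_K = 0: 101 - 8q_K - (q_H) = 0.
So q_H = (150 - q_K)/4 and q_K = (101 - q_H)/8.
Substituting one into the other gives q_H = 1099/31 and q_K = 254/31.
Price P = 199 - 1353/31 = 155.3548.
Helios's profit: 155.3548·(1099/31) - 49·(1099/31) - (1099/31)² = 2513.6337.

2513.63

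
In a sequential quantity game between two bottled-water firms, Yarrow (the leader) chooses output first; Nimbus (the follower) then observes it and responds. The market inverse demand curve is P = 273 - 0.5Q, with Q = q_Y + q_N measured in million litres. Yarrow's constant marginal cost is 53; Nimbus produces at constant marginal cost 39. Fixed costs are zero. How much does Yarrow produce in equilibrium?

206

Solve by backward induction. Given q_Y, the follower Nimbus maximises π_N = (273 - (1/2)q_Y - (1/2)q_N)q_N - 39q_N.
∂π_N/∂q_N = 234 - (1/2)q_Y - q_N = 0 gives the reaction function q_N = (234 - (1/2)q_Y).
The leader anticipates this reaction. Substituting into P = 273 - 0.5Q gives P = 156 - (1/4)q_Y, so π_Y = (156 - (1/4)q_Y)q_Y - 53q_Y.
The leader's first-order condition 103 - (1/2)q_Y = 0 yields q_Y = 206.
Then q_N = (234 - (1/2)·206) = 131.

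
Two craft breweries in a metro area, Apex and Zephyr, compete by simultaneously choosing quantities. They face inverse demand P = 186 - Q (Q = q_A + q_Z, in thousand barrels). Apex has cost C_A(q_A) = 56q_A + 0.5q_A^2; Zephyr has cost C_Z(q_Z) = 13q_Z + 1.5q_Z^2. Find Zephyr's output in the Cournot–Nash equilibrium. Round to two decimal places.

Apex's profit: π_A = (186 - Q)q_A - (56q_A + (1/2)q_A²). Setting ∂π_A/∂q_A = 0: 130 - 3q_A - (q_Z) = 0.
Zephyr's profit: π_Z = (186 - Q)q_Z - (13q_Z + (3/2)q_Z²). Setting ∂π_Z/∂q_Z = 0: 173 - 5q_Z - (q_A) = 0.
Best responses: q_A = (130 - q_Z)/3, q_Z = (173 - q_A)/5.
Solving the pair: q_A = 477/14, q_Z = 389/14.

27.79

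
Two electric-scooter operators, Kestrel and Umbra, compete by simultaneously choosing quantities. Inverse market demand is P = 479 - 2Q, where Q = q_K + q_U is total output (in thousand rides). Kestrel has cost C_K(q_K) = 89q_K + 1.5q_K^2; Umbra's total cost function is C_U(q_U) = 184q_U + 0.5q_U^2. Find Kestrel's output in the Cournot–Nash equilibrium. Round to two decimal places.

43.87

Kestrel's profit: π_K = (479 - 2Q)q_K - (89q_K + (3/2)q_K²). Setting ∂π_K/∂q_K = 0: 390 - 7q_K - 2(q_U) = 0.
Umbra's profit: π_U = (479 - 2Q)q_U - (184q_U + (1/2)q_U²). Setting ∂π_U/∂q_U = 0: 295 - 5q_U - 2(q_K) = 0.
Rearranging gives the reaction functions q_K = (390 - 2q_U)/7 and q_U = (295 - 2q_K)/5.
Solving the pair: q_K = 1360/31, q_U = 1285/31.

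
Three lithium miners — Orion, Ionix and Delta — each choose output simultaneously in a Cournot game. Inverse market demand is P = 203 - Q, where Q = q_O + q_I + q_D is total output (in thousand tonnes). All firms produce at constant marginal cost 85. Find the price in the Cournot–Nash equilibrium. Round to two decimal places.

Each firm earns π_i = (203 - Q)q_i - 85q_i.
Setting ∂π_i/∂q_i = 0 with rivals' quantities fixed: 118 - 2q_i - Σ_{j≠i} q_j = 0.
With identical firms every q_j equals q_i, so Σ_{j≠i} q_j = 2q_i and 118 = 4q_i, giving q_i = 59/2.
Total output Q = 177/2, so price P = 203 - 177/2 = 229/2.

114.50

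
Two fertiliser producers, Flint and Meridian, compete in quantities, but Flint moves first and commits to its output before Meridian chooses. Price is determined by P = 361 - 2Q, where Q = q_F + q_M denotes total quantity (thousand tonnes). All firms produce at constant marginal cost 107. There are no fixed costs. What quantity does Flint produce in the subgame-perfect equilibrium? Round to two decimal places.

63.50

Solve by backward induction. Given q_F, the follower Meridian maximises π_M = (361 - 2q_F - 2q_M)q_M - 107q_M.
Setting the follower's marginal profit to zero, 254 - 2q_F - 4q_M = 0, i.e. q_M = (254 - 2q_F)/4.
The leader anticipates this reaction. Substituting into P = 361 - 2Q gives P = 234 - q_F, so π_F = (234 - q_F)q_F - 107q_F.
Leader FOC: 127 - 2q_F = 0, so q_F = 127/2.
Then q_M = (254 - 2·(127/2))/4 = 127/4.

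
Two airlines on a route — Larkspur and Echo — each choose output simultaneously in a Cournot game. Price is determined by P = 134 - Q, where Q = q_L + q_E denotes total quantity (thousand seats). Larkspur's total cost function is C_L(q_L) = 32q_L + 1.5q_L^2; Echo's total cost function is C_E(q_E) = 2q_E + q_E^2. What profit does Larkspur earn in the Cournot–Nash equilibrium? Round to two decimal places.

527.53

Larkspur's profit: π_L = (134 - Q)q_L - (32q_L + (3/2)q_L²). Setting ∂π_L/∂q_L = 0: 102 - 5q_L - (q_E) = 0.
Echo's first-order condition: 132 - 4q_E - (q_L) = 0.
Rearranging gives the reaction functions q_L = (102 - q_E)/5 and q_E = (132 - q_L)/4.
Substituting one into the other gives q_L = 276/19 and q_E = 558/19.
Price P = 134 - 834/19 = 1712/19.
Larkspur's profit: (1712/19)·(276/19) - 32·(276/19) - (3/2)(276/19)² = 527.5346.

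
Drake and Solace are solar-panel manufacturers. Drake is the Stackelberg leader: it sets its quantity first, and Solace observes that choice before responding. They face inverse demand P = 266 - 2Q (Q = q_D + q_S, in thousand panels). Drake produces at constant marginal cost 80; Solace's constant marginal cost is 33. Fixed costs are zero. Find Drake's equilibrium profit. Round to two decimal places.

1207.56

Solve by backward induction. Given q_D, the follower Solace maximises π_S = (266 - 2q_D - 2q_S)q_S - 33q_S.
∂π_S/∂q_S = 233 - 2q_D - 4q_S = 0 gives the reaction function q_S = (233 - 2q_D)/4.
Drake substitutes q_S(q_D) into its own profit: π_D = q_D(266 - 2q_D - (233 - 2q_D)/2) - 80q_D = (299/2 - q_D)q_D - 80q_D.
The leader's first-order condition 139/2 - 2q_D = 0 yields q_D = 139/4.
Then q_S = (233 - 2·(139/4))/4 = 327/8.
Price P = 266 - 2·(605/8) = 459/4.
Drake's profit: (459/4 - 80)·(139/4) = 1207.5625.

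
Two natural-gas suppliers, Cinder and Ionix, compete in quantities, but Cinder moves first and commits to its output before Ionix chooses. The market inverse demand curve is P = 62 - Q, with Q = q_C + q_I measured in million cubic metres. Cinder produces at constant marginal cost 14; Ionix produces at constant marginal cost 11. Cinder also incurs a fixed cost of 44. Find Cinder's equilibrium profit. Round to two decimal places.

Solve by backward induction. Given q_C, the follower Ionix maximises π_I = (62 - q_C - q_I)q_I - 11q_I.
∂π_I/∂q_I = 51 - q_C - 2q_I = 0 gives the reaction function q_I = (51 - q_C)/2.
Cinder substitutes q_I(q_C) into its own profit: π_C = q_C(62 - q_C - (51 - q_C)/2) - 14q_C = (73/2 - (1/2)q_C)q_C - 14q_C.
Maximising: ∂π_C/∂q_C = 45/2 - q_C = 0, giving q_C = 45/2.
Then q_I = (51 - 45/2)/2 = 57/4.
Price P = 62 - 147/4 = 101/4.
Cinder's profit: (101/4 - 14)·(45/2) - 44 = 1673/8.

209.13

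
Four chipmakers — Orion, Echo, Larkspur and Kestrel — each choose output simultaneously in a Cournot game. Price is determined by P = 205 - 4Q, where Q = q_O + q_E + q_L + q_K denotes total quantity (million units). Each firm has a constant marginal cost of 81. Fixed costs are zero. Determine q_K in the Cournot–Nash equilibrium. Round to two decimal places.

6.20

A representative firm's profit is π_i = q_i(205 - 4Q) - 81q_i.
First-order condition (treating rivals' output as given): 124 - 8q_i - 4·Σ_{j≠i} q_j = 0.
With identical firms every q_j equals q_i, so Σ_{j≠i} q_j = 3q_i and 124 = 20q_i, giving q_i = 31/5.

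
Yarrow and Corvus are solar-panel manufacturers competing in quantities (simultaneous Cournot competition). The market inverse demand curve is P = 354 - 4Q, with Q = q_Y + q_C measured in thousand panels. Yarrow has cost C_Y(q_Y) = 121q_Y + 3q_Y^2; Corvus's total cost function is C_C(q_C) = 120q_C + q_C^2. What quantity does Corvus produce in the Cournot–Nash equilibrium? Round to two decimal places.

18.90

Yarrow's profit: π_Y = (354 - 4Q)q_Y - (121q_Y + 3q_Y²). Setting ∂π_Y/∂q_Y = 0: 233 - 14q_Y - 4(q_C) = 0.
Corvus's first-order condition: 234 - 10q_C - 4(q_Y) = 0.
Rearranging gives the reaction functions q_Y = (233 - 4q_C)/14 and q_C = (234 - 4q_Y)/10.
Solving the pair: q_Y = 697/62, q_C = 586/31.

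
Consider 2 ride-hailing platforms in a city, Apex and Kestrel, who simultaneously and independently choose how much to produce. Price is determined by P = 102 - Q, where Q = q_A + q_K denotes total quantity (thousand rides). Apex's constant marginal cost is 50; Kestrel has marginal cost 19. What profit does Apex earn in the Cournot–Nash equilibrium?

Apex's profit: π_A = (102 - Q)q_A - (50q_A). Setting ∂π_A/∂q_A = 0: 52 - 2q_A - (q_K) = 0.
Kestrel's profit: π_K = (102 - Q)q_K - (19q_K). Setting ∂π_K/∂q_K = 0: 83 - 2q_K - (q_A) = 0.
Rearranging gives the reaction functions q_A = (52 - q_K)/2 and q_K = (83 - q_A)/2.
Substituting one into the other gives q_A = 7 and q_K = 38.
Price P = 102 - 45 = 57.
Apex's profit: (57 - 50)·7 = 49.

49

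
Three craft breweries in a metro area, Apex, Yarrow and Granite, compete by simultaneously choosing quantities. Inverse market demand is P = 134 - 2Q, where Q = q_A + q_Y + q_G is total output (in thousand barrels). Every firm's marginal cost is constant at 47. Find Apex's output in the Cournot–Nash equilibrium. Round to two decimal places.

Each firm earns π_i = (134 - 2Q)q_i - 47q_i.
First-order condition (treating rivals' output as given): 87 - 4q_i - 2·Σ_{j≠i} q_j = 0.
By symmetry each firm produces the same amount; substituting Σ_{j≠i} q_j = 2q_i yields q_i = 87/8.

10.88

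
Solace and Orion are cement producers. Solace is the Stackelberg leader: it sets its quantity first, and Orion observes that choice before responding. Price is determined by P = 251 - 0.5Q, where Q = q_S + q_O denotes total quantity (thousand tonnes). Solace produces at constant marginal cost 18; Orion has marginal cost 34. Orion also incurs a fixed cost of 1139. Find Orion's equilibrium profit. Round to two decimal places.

Solve by backward induction. Given q_S, the follower Orion maximises π_O = (251 - (1/2)q_S - (1/2)q_O)q_O - 34q_O.
Follower FOC: 217 - (1/2)q_S - q_O = 0, so q_O(q_S) = (217 - (1/2)q_S).
The leader anticipates this reaction. Substituting into P = 251 - 0.5Q gives P = 285/2 - (1/4)q_S, so π_S = (285/2 - (1/4)q_S)q_S - 18q_S.
Maximising: ∂π_S/∂q_S = 249/2 - (1/2)q_S = 0, giving q_S = 249.
Then q_O = (217 - (1/2)·249) = 185/2.
Price P = 251 - (1/2)·(683/2) = 321/4.
Orion's profit: (321/4 - 34)·(185/2) - 1139 = 3139.1250.

3139.13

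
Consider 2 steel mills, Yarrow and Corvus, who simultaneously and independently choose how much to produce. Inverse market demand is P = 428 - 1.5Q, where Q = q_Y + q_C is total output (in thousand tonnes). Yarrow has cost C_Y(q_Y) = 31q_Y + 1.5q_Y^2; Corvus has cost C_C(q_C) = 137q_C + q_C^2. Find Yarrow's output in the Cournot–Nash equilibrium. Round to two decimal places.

Yarrow's profit: π_Y = (428 - 1.5Q)q_Y - (31q_Y + (3/2)q_Y²). Setting ∂π_Y/∂q_Y = 0: 397 - 6q_Y - (3/2)(q_C) = 0.
Corvus's profit: π_C = (428 - 1.5Q)q_C - (137q_C + q_C²). Setting ∂π_C/∂q_C = 0: 291 - 5q_C - (3/2)(q_Y) = 0.
Rearranging gives the reaction functions q_Y = (397 - (3/2)q_C)/6 and q_C = (291 - (3/2)q_Y)/5.
Substituting one into the other gives q_Y = 55.8018 and q_C = 1534/37.

55.80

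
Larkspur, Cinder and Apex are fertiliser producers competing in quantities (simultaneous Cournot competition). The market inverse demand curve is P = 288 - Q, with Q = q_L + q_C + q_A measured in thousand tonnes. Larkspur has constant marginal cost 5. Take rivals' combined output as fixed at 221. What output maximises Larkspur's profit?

31

With rivals' combined output fixed at 221, Larkspur's profit is π_L = (288 - 221 - q_L)q_L - (5q_L) = (67 - q_L)q_L - (5q_L).
∂π_L/∂q_L = 62 - 2q_L = 0, so q_L = 31.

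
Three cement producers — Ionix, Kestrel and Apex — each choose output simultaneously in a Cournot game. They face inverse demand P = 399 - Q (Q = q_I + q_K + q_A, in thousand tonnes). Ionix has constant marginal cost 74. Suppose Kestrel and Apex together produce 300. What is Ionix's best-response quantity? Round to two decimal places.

With rivals' combined output fixed at 300, Ionix's profit is π_I = (399 - 300 - q_I)q_I - (74q_I) = (99 - q_I)q_I - (74q_I).
∂π_I/∂q_I = 25 - 2q_I = 0, so q_I = 25/2.

12.50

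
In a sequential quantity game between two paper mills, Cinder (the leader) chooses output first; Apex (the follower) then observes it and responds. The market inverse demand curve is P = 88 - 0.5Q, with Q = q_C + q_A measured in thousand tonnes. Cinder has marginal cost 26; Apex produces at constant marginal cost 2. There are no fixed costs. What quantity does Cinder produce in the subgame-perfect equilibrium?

The follower Apex best-responds to any q_C: π_A = (88 - 0.5Q)q_A - 2q_A.
Setting the follower's marginal profit to zero, 86 - (1/2)q_C - q_A = 0, i.e. q_A = (86 - (1/2)q_C).
The leader anticipates this reaction. Substituting into P = 88 - 0.5Q gives P = 45 - (1/4)q_C, so π_C = (45 - (1/4)q_C)q_C - 26q_C.
Leader FOC: 19 - (1/2)q_C = 0, so q_C = 38.
Then q_A = (86 - (1/2)·38) = 67.

38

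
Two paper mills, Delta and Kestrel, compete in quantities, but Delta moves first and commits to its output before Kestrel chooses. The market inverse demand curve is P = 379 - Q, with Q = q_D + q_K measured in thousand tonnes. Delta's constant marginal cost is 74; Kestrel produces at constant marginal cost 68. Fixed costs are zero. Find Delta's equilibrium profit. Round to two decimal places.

The follower Kestrel best-responds to any q_D: π_K = (379 - Q)q_K - 68q_K.
∂π_K/∂q_K = 311 - q_D - 2q_K = 0 gives the reaction function q_K = (311 - q_D)/2.
Delta substitutes q_K(q_D) into its own profit: π_D = q_D(379 - q_D - (311 - q_D)/2) - 74q_D = (447/2 - (1/2)q_D)q_D - 74q_D.
Maximising: ∂π_D/∂q_D = 299/2 - q_D = 0, giving q_D = 299/2.
Then q_K = (311 - 299/2)/2 = 323/4.
Price P = 379 - 921/4 = 595/4.
Delta's profit: (595/4 - 74)·(299/2) = 11175.1250.

11175.13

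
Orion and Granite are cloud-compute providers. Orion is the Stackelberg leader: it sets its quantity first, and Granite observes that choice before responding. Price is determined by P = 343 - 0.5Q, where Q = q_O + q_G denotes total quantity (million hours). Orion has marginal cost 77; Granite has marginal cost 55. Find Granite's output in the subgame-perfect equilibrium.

166

Solve by backward induction. Given q_O, the follower Granite maximises π_G = (343 - (1/2)q_O - (1/2)q_G)q_G - 55q_G.
Follower FOC: 288 - (1/2)q_O - q_G = 0, so q_G(q_O) = (288 - (1/2)q_O).
Orion substitutes q_G(q_O) into its own profit: π_O = q_O(343 - (1/2)q_O - (288 - (1/2)q_O)/2) - 77q_O = (199 - (1/4)q_O)q_O - 77q_O.
Leader FOC: 122 - (1/2)q_O = 0, so q_O = 244.
Then q_G = (288 - (1/2)·244) = 166.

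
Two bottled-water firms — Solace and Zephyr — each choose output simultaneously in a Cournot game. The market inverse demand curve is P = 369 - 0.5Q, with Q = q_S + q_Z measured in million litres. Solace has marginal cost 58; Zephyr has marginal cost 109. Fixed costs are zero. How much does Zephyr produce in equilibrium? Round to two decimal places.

139.33

Solace's profit: π_S = (369 - 0.5Q)q_S - (58q_S). Setting ∂π_S/∂q_S = 0: 311 - q_S - (1/2)(q_Z) = 0.
Zephyr's first-order condition: 260 - q_Z - (1/2)(q_S) = 0.
So q_S = (311 - (1/2)q_Z) and q_Z = (260 - (1/2)q_S).
Solving the pair: q_S = 724/3, q_Z = 418/3.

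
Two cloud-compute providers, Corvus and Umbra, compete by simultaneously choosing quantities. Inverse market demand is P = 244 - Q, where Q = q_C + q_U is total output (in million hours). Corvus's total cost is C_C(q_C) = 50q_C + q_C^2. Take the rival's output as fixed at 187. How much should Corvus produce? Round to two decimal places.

With the rival's output fixed at 187, Corvus's profit is π_C = (244 - 187 - q_C)q_C - (50q_C + q_C²) = (57 - q_C)q_C - (50q_C + q_C²).
∂π_C/∂q_C = 7 - 4q_C = 0, so q_C = 7/4.

1.75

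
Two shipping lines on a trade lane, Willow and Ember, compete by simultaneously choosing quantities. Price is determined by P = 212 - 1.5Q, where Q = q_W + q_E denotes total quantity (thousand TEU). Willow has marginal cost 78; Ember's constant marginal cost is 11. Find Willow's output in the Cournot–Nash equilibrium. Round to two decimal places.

14.89

Willow's profit: π_W = (212 - 1.5Q)q_W - (78q_W). Setting ∂π_W/∂q_W = 0: 134 - 3q_W - (3/2)(q_E) = 0.
Ember's profit: π_E = (212 - 1.5Q)q_E - (11q_E). Setting ∂π_E/∂q_E = 0: 201 - 3q_E - (3/2)(q_W) = 0.
Best responses: q_W = (134 - (3/2)q_E)/3, q_E = (201 - (3/2)q_W)/3.
Solving the pair: q_W = 134/9, q_E = 536/9.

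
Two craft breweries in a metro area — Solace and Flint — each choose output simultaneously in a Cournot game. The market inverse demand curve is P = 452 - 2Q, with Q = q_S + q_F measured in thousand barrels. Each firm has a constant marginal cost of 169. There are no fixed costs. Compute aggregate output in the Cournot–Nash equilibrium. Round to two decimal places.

94.33

A representative firm's profit is π_i = q_i(452 - 2Q) - 169q_i.
Setting ∂π_i/∂q_i = 0 with rivals' quantities fixed: 283 - 4q_i - 2q_j = 0.
With identical firms every q_j equals q_i, so q_j = q_i and 283 = 6q_i, giving q_i = 283/6.
Total output Q = 283/6 + 283/6 = 283/3.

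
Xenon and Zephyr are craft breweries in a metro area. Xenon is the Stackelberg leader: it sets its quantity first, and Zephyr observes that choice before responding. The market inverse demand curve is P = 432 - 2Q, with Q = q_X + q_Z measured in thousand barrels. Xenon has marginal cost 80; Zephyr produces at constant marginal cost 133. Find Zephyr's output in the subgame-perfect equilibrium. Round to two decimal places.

24.13

The follower Zephyr best-responds to any q_X: π_Z = (432 - 2Q)q_Z - 133q_Z.
Follower FOC: 299 - 2q_X - 4q_Z = 0, so q_Z(q_X) = (299 - 2q_X)/4.
Xenon substitutes q_Z(q_X) into its own profit: π_X = q_X(432 - 2q_X - (299 - 2q_X)/2) - 80q_X = (565/2 - q_X)q_X - 80q_X.
The leader's first-order condition 405/2 - 2q_X = 0 yields q_X = 405/4.
Then q_Z = (299 - 2·(405/4))/4 = 193/8.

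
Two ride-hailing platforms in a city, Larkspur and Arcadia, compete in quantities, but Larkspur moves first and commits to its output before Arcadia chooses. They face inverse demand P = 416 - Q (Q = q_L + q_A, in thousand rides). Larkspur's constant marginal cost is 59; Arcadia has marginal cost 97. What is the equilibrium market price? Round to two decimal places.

157.75

The follower Arcadia best-responds to any q_L: π_A = (416 - Q)q_A - 97q_A.
Setting the follower's marginal profit to zero, 319 - q_L - 2q_A = 0, i.e. q_A = (319 - q_L)/2.
Larkspur substitutes q_A(q_L) into its own profit: π_L = q_L(416 - q_L - (319 - q_L)/2) - 59q_L = (513/2 - (1/2)q_L)q_L - 59q_L.
The leader's first-order condition 395/2 - q_L = 0 yields q_L = 395/2.
Then q_A = (319 - 395/2)/2 = 243/4.
Total output Q = 1033/4, so price P = 416 - 1033/4 = 631/4.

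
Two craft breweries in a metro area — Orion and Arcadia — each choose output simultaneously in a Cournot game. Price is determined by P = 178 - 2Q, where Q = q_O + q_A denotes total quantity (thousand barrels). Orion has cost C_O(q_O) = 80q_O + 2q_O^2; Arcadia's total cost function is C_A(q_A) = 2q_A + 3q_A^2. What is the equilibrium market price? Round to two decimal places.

Orion's profit: π_O = (178 - 2Q)q_O - (80q_O + 2q_O²). Setting ∂π_O/∂q_O = 0: 98 - 8q_O - 2(q_A) = 0.
Arcadia's profit: π_A = (178 - 2Q)q_A - (2q_A + 3q_A²). Setting ∂π_A/∂q_A = 0: 176 - 10q_A - 2(q_O) = 0.
Rearranging gives the reaction functions q_O = (98 - 2q_A)/8 and q_A = (176 - 2q_O)/10.
Solving the pair: q_O = 157/19, q_A = 303/19.
Total output Q = 460/19, so price P = 178 - 2·(460/19) = 129.5789.

129.58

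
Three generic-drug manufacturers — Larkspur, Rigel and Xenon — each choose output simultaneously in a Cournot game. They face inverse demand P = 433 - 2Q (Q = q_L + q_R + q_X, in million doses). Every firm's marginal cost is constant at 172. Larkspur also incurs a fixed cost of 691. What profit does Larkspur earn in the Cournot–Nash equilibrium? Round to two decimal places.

1437.78

A representative firm's profit is π_i = q_i(433 - 2Q) - 172q_i.
First-order condition (treating rivals' output as given): 261 - 4q_i - 2·Σ_{j≠i} q_j = 0.
With identical firms every q_j equals q_i, so Σ_{j≠i} q_j = 2q_i and 261 = 8q_i, giving q_i = 261/8.
Price P = 433 - 2·(783/8) = 949/4.
Larkspur's profit: (949/4 - 172)·(261/8) - 691 = 1437.7813.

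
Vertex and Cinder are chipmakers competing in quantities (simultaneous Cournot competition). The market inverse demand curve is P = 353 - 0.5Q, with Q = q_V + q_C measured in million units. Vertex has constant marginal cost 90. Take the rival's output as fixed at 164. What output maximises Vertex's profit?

181

With the rival's output fixed at 164, Vertex's profit is π_V = (353 - (1/2)·164 - (1/2)q_V)q_V - (90q_V) = (271 - (1/2)q_V)q_V - (90q_V).
∂π_V/∂q_V = 181 - q_V = 0, so q_V = 181.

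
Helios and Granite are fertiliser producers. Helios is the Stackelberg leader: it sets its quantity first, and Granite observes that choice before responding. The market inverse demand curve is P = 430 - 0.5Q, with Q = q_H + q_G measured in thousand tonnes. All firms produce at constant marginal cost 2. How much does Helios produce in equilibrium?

428

The follower Granite best-responds to any q_H: π_G = (430 - 0.5Q)q_G - 2q_G.
Setting the follower's marginal profit to zero, 428 - (1/2)q_H - q_G = 0, i.e. q_G = (428 - (1/2)q_H).
The leader anticipates this reaction. Substituting into P = 430 - 0.5Q gives P = 216 - (1/4)q_H, so π_H = (216 - (1/4)q_H)q_H - 2q_H.
Leader FOC: 214 - (1/2)q_H = 0, so q_H = 428.
Then q_G = (428 - (1/2)·428) = 214.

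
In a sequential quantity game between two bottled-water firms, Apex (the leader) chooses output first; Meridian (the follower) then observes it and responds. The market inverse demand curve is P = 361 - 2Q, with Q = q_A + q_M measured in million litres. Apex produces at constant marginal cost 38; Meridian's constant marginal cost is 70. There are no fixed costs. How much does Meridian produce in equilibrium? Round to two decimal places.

28.38

Solve by backward induction. Given q_A, the follower Meridian maximises π_M = (361 - 2q_A - 2q_M)q_M - 70q_M.
∂π_M/∂q_M = 291 - 2q_A - 4q_M = 0 gives the reaction function q_M = (291 - 2q_A)/4.
The leader anticipates this reaction. Substituting into P = 361 - 2Q gives P = 431/2 - q_A, so π_A = (431/2 - q_A)q_A - 38q_A.
The leader's first-order condition 355/2 - 2q_A = 0 yields q_A = 355/4.
Then q_M = (291 - 2·(355/4))/4 = 227/8.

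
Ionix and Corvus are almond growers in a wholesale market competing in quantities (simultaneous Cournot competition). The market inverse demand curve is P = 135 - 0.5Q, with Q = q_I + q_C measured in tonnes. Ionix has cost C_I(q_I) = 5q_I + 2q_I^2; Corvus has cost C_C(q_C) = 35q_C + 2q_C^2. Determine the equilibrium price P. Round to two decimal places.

Ionix's profit: π_I = (135 - 0.5Q)q_I - (5q_I + 2q_I²). Setting ∂π_I/∂q_I = 0: 130 - 5q_I - (1/2)(q_C) = 0.
Corvus's first-order condition: 100 - 5q_C - (1/2)(q_I) = 0.
So q_I = (130 - (1/2)q_C)/5 and q_C = (100 - (1/2)q_I)/5.
Solving the pair: q_I = 800/33, q_C = 580/33.
Total output Q = 460/11, so price P = 135 - (1/2)·(460/11) = 1255/11.

114.09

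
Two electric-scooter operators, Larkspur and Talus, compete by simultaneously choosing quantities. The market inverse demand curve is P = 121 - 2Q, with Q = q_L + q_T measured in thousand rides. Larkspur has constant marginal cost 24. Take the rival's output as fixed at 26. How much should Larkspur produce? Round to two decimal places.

With the rival's output fixed at 26, Larkspur's profit is π_L = (121 - 2·26 - 2q_L)q_L - (24q_L) = (69 - 2q_L)q_L - (24q_L).
∂π_L/∂q_L = 45 - 4q_L = 0, so q_L = 45/4.

11.25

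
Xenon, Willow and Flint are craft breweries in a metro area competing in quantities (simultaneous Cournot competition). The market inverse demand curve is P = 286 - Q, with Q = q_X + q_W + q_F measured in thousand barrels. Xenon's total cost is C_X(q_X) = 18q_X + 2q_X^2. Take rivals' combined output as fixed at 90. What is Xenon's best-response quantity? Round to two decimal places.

29.67

With rivals' combined output fixed at 90, Xenon's profit is π_X = (286 - 90 - q_X)q_X - (18q_X + 2q_X²) = (196 - q_X)q_X - (18q_X + 2q_X²).
∂π_X/∂q_X = 178 - 6q_X = 0, so q_X = 89/3.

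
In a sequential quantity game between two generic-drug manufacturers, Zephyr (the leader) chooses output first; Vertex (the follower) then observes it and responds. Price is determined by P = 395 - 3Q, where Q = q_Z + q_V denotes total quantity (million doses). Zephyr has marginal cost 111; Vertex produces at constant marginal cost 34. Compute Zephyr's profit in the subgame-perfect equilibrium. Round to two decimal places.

The follower Vertex best-responds to any q_Z: π_V = (395 - 3Q)q_V - 34q_V.
Follower FOC: 361 - 3q_Z - 6q_V = 0, so q_V(q_Z) = (361 - 3q_Z)/6.
The leader anticipates this reaction. Substituting into P = 395 - 3Q gives P = 429/2 - (3/2)q_Z, so π_Z = (429/2 - (3/2)q_Z)q_Z - 111q_Z.
The leader's first-order condition 207/2 - 3q_Z = 0 yields q_Z = 69/2.
Then q_V = (361 - 3·(69/2))/6 = 515/12.
Price P = 395 - 3·(929/12) = 651/4.
Zephyr's profit: (651/4 - 111)·(69/2) = 1785.3750.

1785.38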